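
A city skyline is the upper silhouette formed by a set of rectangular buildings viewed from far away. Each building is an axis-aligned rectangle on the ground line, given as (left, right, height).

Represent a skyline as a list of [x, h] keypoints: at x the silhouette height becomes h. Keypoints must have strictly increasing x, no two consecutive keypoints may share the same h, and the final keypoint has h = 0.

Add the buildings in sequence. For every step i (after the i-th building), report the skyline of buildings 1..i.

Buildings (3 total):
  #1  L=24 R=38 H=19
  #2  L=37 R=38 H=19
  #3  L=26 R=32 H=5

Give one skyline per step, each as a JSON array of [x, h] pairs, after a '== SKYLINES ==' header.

== SKYLINES ==
[[24,19],[38,0]]
[[24,19],[38,0]]
[[24,19],[38,0]]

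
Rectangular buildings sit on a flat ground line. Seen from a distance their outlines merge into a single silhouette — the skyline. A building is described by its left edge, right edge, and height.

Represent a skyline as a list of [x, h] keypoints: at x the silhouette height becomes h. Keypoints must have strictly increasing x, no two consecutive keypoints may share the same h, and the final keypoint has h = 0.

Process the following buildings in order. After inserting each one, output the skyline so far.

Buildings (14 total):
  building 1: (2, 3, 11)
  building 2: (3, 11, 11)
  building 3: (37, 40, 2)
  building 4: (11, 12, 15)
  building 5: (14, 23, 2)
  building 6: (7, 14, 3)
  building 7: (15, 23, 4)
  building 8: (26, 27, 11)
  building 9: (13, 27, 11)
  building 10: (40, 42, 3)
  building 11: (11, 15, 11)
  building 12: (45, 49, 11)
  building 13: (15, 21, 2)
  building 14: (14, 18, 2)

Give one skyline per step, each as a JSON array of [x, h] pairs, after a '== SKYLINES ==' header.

== SKYLINES ==
[[2,11],[3,0]]
[[2,11],[11,0]]
[[2,11],[11,0],[37,2],[40,0]]
[[2,11],[11,15],[12,0],[37,2],[40,0]]
[[2,11],[11,15],[12,0],[14,2],[23,0],[37,2],[40,0]]
[[2,11],[11,15],[12,3],[14,2],[23,0],[37,2],[40,0]]
[[2,11],[11,15],[12,3],[14,2],[15,4],[23,0],[37,2],[40,0]]
[[2,11],[11,15],[12,3],[14,2],[15,4],[23,0],[26,11],[27,0],[37,2],[40,0]]
[[2,11],[11,15],[12,3],[13,11],[27,0],[37,2],[40,0]]
[[2,11],[11,15],[12,3],[13,11],[27,0],[37,2],[40,3],[42,0]]
[[2,11],[11,15],[12,11],[27,0],[37,2],[40,3],[42,0]]
[[2,11],[11,15],[12,11],[27,0],[37,2],[40,3],[42,0],[45,11],[49,0]]
[[2,11],[11,15],[12,11],[27,0],[37,2],[40,3],[42,0],[45,11],[49,0]]
[[2,11],[11,15],[12,11],[27,0],[37,2],[40,3],[42,0],[45,11],[49,0]]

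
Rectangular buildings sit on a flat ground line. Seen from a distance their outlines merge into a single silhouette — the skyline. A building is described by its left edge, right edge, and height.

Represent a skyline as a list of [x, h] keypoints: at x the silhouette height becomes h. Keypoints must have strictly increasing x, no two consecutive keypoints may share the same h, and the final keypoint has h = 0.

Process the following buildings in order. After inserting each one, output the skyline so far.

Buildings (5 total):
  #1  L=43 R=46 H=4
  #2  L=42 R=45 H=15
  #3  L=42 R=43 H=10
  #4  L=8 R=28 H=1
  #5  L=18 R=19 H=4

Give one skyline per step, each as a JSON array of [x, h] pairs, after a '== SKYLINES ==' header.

== SKYLINES ==
[[43,4],[46,0]]
[[42,15],[45,4],[46,0]]
[[42,15],[45,4],[46,0]]
[[8,1],[28,0],[42,15],[45,4],[46,0]]
[[8,1],[18,4],[19,1],[28,0],[42,15],[45,4],[46,0]]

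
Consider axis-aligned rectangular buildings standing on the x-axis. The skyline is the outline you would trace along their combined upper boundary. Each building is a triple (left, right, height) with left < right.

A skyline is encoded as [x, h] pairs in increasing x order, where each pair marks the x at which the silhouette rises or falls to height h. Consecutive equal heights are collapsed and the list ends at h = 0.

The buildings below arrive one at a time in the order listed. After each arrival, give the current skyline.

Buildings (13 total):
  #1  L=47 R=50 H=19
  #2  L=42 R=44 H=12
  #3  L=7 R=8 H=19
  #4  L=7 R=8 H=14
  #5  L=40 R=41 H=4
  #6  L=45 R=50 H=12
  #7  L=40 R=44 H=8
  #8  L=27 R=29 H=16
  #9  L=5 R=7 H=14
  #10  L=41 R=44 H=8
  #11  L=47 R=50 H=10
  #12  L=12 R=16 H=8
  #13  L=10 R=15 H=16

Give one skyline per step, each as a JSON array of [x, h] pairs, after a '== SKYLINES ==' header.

== SKYLINES ==
[[47,19],[50,0]]
[[42,12],[44,0],[47,19],[50,0]]
[[7,19],[8,0],[42,12],[44,0],[47,19],[50,0]]
[[7,19],[8,0],[42,12],[44,0],[47,19],[50,0]]
[[7,19],[8,0],[40,4],[41,0],[42,12],[44,0],[47,19],[50,0]]
[[7,19],[8,0],[40,4],[41,0],[42,12],[44,0],[45,12],[47,19],[50,0]]
[[7,19],[8,0],[40,8],[42,12],[44,0],[45,12],[47,19],[50,0]]
[[7,19],[8,0],[27,16],[29,0],[40,8],[42,12],[44,0],[45,12],[47,19],[50,0]]
[[5,14],[7,19],[8,0],[27,16],[29,0],[40,8],[42,12],[44,0],[45,12],[47,19],[50,0]]
[[5,14],[7,19],[8,0],[27,16],[29,0],[40,8],[42,12],[44,0],[45,12],[47,19],[50,0]]
[[5,14],[7,19],[8,0],[27,16],[29,0],[40,8],[42,12],[44,0],[45,12],[47,19],[50,0]]
[[5,14],[7,19],[8,0],[12,8],[16,0],[27,16],[29,0],[40,8],[42,12],[44,0],[45,12],[47,19],[50,0]]
[[5,14],[7,19],[8,0],[10,16],[15,8],[16,0],[27,16],[29,0],[40,8],[42,12],[44,0],[45,12],[47,19],[50,0]]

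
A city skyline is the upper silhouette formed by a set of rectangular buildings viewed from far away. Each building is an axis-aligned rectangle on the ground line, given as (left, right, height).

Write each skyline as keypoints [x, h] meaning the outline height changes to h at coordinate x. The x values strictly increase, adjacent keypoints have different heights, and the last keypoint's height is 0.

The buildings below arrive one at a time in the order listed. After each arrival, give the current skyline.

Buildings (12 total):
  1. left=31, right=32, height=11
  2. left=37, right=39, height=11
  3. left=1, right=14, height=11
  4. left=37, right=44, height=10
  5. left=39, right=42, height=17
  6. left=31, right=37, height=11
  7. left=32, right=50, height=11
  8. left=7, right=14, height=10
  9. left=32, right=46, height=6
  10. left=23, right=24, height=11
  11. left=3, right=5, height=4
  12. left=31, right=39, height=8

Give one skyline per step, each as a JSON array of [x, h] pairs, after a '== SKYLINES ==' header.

== SKYLINES ==
[[31,11],[32,0]]
[[31,11],[32,0],[37,11],[39,0]]
[[1,11],[14,0],[31,11],[32,0],[37,11],[39,0]]
[[1,11],[14,0],[31,11],[32,0],[37,11],[39,10],[44,0]]
[[1,11],[14,0],[31,11],[32,0],[37,11],[39,17],[42,10],[44,0]]
[[1,11],[14,0],[31,11],[39,17],[42,10],[44,0]]
[[1,11],[14,0],[31,11],[39,17],[42,11],[50,0]]
[[1,11],[14,0],[31,11],[39,17],[42,11],[50,0]]
[[1,11],[14,0],[31,11],[39,17],[42,11],[50,0]]
[[1,11],[14,0],[23,11],[24,0],[31,11],[39,17],[42,11],[50,0]]
[[1,11],[14,0],[23,11],[24,0],[31,11],[39,17],[42,11],[50,0]]
[[1,11],[14,0],[23,11],[24,0],[31,11],[39,17],[42,11],[50,0]]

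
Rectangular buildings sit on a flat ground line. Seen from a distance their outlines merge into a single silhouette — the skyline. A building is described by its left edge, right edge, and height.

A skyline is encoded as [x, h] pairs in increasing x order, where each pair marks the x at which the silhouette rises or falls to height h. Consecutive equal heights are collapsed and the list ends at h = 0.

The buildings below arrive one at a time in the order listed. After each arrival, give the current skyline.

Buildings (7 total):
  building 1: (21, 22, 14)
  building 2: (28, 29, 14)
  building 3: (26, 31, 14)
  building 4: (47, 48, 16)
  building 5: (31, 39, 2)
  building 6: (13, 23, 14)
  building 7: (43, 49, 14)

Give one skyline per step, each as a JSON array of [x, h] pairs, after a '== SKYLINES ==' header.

== SKYLINES ==
[[21,14],[22,0]]
[[21,14],[22,0],[28,14],[29,0]]
[[21,14],[22,0],[26,14],[31,0]]
[[21,14],[22,0],[26,14],[31,0],[47,16],[48,0]]
[[21,14],[22,0],[26,14],[31,2],[39,0],[47,16],[48,0]]
[[13,14],[23,0],[26,14],[31,2],[39,0],[47,16],[48,0]]
[[13,14],[23,0],[26,14],[31,2],[39,0],[43,14],[47,16],[48,14],[49,0]]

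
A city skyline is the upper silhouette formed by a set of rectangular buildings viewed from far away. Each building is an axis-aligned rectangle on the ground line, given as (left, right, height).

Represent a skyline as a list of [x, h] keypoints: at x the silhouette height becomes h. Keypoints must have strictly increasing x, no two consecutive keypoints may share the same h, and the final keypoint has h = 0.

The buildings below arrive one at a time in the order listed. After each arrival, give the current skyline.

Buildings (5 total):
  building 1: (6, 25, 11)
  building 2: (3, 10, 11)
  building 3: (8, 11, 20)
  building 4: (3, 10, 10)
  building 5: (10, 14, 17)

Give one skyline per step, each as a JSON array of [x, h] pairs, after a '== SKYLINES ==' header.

== SKYLINES ==
[[6,11],[25,0]]
[[3,11],[25,0]]
[[3,11],[8,20],[11,11],[25,0]]
[[3,11],[8,20],[11,11],[25,0]]
[[3,11],[8,20],[11,17],[14,11],[25,0]]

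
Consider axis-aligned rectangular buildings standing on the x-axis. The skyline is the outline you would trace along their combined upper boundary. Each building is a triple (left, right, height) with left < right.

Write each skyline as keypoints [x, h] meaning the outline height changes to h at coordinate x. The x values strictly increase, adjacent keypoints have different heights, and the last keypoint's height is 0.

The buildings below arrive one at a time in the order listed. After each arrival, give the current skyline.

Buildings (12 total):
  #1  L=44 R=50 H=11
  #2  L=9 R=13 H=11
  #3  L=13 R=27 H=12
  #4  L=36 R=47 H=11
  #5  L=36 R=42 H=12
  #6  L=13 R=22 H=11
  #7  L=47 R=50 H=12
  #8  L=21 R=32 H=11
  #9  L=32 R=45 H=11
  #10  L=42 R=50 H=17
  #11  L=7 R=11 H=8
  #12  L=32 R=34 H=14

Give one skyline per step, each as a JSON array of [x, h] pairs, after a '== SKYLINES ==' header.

== SKYLINES ==
[[44,11],[50,0]]
[[9,11],[13,0],[44,11],[50,0]]
[[9,11],[13,12],[27,0],[44,11],[50,0]]
[[9,11],[13,12],[27,0],[36,11],[50,0]]
[[9,11],[13,12],[27,0],[36,12],[42,11],[50,0]]
[[9,11],[13,12],[27,0],[36,12],[42,11],[50,0]]
[[9,11],[13,12],[27,0],[36,12],[42,11],[47,12],[50,0]]
[[9,11],[13,12],[27,11],[32,0],[36,12],[42,11],[47,12],[50,0]]
[[9,11],[13,12],[27,11],[36,12],[42,11],[47,12],[50,0]]
[[9,11],[13,12],[27,11],[36,12],[42,17],[50,0]]
[[7,8],[9,11],[13,12],[27,11],[36,12],[42,17],[50,0]]
[[7,8],[9,11],[13,12],[27,11],[32,14],[34,11],[36,12],[42,17],[50,0]]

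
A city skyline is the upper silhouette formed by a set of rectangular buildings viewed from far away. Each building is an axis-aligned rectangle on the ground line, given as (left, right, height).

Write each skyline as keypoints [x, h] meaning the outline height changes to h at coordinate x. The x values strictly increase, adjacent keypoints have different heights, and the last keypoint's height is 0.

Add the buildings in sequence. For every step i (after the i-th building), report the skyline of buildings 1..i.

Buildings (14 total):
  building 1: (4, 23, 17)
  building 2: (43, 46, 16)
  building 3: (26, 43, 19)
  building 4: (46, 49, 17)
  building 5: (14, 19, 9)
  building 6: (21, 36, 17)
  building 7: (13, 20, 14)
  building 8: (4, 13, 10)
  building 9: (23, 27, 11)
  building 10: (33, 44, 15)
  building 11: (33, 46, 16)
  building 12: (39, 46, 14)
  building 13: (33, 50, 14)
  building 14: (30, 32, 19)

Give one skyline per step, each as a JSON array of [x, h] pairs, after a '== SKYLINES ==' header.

== SKYLINES ==
[[4,17],[23,0]]
[[4,17],[23,0],[43,16],[46,0]]
[[4,17],[23,0],[26,19],[43,16],[46,0]]
[[4,17],[23,0],[26,19],[43,16],[46,17],[49,0]]
[[4,17],[23,0],[26,19],[43,16],[46,17],[49,0]]
[[4,17],[26,19],[43,16],[46,17],[49,0]]
[[4,17],[26,19],[43,16],[46,17],[49,0]]
[[4,17],[26,19],[43,16],[46,17],[49,0]]
[[4,17],[26,19],[43,16],[46,17],[49,0]]
[[4,17],[26,19],[43,16],[46,17],[49,0]]
[[4,17],[26,19],[43,16],[46,17],[49,0]]
[[4,17],[26,19],[43,16],[46,17],[49,0]]
[[4,17],[26,19],[43,16],[46,17],[49,14],[50,0]]
[[4,17],[26,19],[43,16],[46,17],[49,14],[50,0]]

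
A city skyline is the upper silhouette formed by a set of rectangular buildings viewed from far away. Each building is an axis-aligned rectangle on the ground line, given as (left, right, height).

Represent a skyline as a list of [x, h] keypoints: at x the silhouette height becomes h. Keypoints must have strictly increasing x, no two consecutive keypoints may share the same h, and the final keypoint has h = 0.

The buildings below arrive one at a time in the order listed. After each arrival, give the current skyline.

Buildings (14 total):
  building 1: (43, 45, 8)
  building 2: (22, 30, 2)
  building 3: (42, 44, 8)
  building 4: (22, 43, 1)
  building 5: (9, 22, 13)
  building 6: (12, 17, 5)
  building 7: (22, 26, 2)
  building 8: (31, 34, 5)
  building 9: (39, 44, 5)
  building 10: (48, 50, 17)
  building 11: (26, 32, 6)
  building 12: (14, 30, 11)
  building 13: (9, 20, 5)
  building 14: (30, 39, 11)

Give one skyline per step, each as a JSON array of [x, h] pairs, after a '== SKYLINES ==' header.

== SKYLINES ==
[[43,8],[45,0]]
[[22,2],[30,0],[43,8],[45,0]]
[[22,2],[30,0],[42,8],[45,0]]
[[22,2],[30,1],[42,8],[45,0]]
[[9,13],[22,2],[30,1],[42,8],[45,0]]
[[9,13],[22,2],[30,1],[42,8],[45,0]]
[[9,13],[22,2],[30,1],[42,8],[45,0]]
[[9,13],[22,2],[30,1],[31,5],[34,1],[42,8],[45,0]]
[[9,13],[22,2],[30,1],[31,5],[34,1],[39,5],[42,8],[45,0]]
[[9,13],[22,2],[30,1],[31,5],[34,1],[39,5],[42,8],[45,0],[48,17],[50,0]]
[[9,13],[22,2],[26,6],[32,5],[34,1],[39,5],[42,8],[45,0],[48,17],[50,0]]
[[9,13],[22,11],[30,6],[32,5],[34,1],[39,5],[42,8],[45,0],[48,17],[50,0]]
[[9,13],[22,11],[30,6],[32,5],[34,1],[39,5],[42,8],[45,0],[48,17],[50,0]]
[[9,13],[22,11],[39,5],[42,8],[45,0],[48,17],[50,0]]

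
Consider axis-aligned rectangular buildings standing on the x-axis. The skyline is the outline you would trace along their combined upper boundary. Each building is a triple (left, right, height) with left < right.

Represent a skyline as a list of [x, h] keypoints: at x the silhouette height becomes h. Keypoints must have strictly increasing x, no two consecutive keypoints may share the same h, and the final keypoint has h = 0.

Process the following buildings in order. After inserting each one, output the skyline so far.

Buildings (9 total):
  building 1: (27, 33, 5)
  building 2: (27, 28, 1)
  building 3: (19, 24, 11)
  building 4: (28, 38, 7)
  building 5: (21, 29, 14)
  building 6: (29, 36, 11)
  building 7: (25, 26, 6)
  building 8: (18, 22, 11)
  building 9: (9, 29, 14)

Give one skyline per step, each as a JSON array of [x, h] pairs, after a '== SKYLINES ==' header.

== SKYLINES ==
[[27,5],[33,0]]
[[27,5],[33,0]]
[[19,11],[24,0],[27,5],[33,0]]
[[19,11],[24,0],[27,5],[28,7],[38,0]]
[[19,11],[21,14],[29,7],[38,0]]
[[19,11],[21,14],[29,11],[36,7],[38,0]]
[[19,11],[21,14],[29,11],[36,7],[38,0]]
[[18,11],[21,14],[29,11],[36,7],[38,0]]
[[9,14],[29,11],[36,7],[38,0]]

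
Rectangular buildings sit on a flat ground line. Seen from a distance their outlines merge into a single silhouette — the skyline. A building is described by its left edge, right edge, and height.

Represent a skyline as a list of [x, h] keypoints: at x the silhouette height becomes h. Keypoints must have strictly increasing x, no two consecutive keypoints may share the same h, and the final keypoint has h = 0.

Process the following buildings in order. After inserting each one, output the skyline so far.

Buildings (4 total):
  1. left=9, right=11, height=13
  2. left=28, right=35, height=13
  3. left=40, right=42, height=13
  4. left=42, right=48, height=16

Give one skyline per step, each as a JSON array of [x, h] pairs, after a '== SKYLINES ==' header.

== SKYLINES ==
[[9,13],[11,0]]
[[9,13],[11,0],[28,13],[35,0]]
[[9,13],[11,0],[28,13],[35,0],[40,13],[42,0]]
[[9,13],[11,0],[28,13],[35,0],[40,13],[42,16],[48,0]]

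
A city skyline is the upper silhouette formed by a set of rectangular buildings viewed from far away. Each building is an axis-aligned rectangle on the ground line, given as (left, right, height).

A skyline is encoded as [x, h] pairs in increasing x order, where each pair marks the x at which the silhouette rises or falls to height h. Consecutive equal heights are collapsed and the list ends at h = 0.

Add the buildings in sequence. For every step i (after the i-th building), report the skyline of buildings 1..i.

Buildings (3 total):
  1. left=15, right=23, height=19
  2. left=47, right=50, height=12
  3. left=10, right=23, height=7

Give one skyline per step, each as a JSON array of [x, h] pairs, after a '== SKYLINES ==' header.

== SKYLINES ==
[[15,19],[23,0]]
[[15,19],[23,0],[47,12],[50,0]]
[[10,7],[15,19],[23,0],[47,12],[50,0]]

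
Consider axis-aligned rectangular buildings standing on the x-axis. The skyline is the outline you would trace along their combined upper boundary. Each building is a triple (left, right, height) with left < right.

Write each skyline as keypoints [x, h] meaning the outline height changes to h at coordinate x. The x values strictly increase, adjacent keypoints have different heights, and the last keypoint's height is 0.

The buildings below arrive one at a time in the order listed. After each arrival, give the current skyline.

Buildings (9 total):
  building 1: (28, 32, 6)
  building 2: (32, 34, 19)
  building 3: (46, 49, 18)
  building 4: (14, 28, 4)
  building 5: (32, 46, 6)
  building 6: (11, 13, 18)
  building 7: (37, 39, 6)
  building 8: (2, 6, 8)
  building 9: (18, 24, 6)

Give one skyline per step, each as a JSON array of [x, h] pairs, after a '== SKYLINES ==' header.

== SKYLINES ==
[[28,6],[32,0]]
[[28,6],[32,19],[34,0]]
[[28,6],[32,19],[34,0],[46,18],[49,0]]
[[14,4],[28,6],[32,19],[34,0],[46,18],[49,0]]
[[14,4],[28,6],[32,19],[34,6],[46,18],[49,0]]
[[11,18],[13,0],[14,4],[28,6],[32,19],[34,6],[46,18],[49,0]]
[[11,18],[13,0],[14,4],[28,6],[32,19],[34,6],[46,18],[49,0]]
[[2,8],[6,0],[11,18],[13,0],[14,4],[28,6],[32,19],[34,6],[46,18],[49,0]]
[[2,8],[6,0],[11,18],[13,0],[14,4],[18,6],[24,4],[28,6],[32,19],[34,6],[46,18],[49,0]]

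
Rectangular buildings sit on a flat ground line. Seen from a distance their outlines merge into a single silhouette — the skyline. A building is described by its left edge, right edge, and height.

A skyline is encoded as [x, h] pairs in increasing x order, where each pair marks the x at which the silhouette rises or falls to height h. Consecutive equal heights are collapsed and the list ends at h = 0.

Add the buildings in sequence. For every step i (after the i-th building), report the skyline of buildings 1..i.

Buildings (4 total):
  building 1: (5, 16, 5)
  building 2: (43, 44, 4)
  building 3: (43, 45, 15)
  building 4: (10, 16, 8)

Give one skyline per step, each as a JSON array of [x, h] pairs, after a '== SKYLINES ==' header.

== SKYLINES ==
[[5,5],[16,0]]
[[5,5],[16,0],[43,4],[44,0]]
[[5,5],[16,0],[43,15],[45,0]]
[[5,5],[10,8],[16,0],[43,15],[45,0]]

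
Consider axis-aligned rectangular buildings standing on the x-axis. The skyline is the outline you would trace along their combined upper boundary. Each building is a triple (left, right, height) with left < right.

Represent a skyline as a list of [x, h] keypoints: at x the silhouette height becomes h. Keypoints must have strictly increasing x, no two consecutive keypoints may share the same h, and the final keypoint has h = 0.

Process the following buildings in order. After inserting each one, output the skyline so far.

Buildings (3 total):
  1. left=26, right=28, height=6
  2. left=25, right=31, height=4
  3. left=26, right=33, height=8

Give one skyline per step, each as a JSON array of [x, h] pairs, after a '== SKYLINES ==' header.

== SKYLINES ==
[[26,6],[28,0]]
[[25,4],[26,6],[28,4],[31,0]]
[[25,4],[26,8],[33,0]]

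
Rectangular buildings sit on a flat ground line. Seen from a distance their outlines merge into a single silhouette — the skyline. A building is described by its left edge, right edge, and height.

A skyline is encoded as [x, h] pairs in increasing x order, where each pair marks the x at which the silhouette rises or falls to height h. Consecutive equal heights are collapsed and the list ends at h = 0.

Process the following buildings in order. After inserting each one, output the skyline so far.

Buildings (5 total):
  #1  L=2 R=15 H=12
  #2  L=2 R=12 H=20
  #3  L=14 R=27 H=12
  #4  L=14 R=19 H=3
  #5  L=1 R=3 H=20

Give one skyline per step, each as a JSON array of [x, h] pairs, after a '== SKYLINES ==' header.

== SKYLINES ==
[[2,12],[15,0]]
[[2,20],[12,12],[15,0]]
[[2,20],[12,12],[27,0]]
[[2,20],[12,12],[27,0]]
[[1,20],[12,12],[27,0]]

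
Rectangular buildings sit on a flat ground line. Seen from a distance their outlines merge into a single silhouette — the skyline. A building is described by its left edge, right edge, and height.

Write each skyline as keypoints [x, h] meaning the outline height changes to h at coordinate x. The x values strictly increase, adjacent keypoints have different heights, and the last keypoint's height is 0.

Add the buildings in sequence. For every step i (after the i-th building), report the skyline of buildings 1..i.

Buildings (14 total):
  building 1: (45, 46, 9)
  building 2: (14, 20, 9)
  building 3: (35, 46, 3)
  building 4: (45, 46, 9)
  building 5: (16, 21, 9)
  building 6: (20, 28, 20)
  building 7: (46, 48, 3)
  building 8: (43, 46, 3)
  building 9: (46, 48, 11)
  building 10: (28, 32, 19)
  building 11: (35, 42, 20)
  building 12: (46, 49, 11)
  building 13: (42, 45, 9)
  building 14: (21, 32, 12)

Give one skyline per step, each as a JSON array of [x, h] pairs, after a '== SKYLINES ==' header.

== SKYLINES ==
[[45,9],[46,0]]
[[14,9],[20,0],[45,9],[46,0]]
[[14,9],[20,0],[35,3],[45,9],[46,0]]
[[14,9],[20,0],[35,3],[45,9],[46,0]]
[[14,9],[21,0],[35,3],[45,9],[46,0]]
[[14,9],[20,20],[28,0],[35,3],[45,9],[46,0]]
[[14,9],[20,20],[28,0],[35,3],[45,9],[46,3],[48,0]]
[[14,9],[20,20],[28,0],[35,3],[45,9],[46,3],[48,0]]
[[14,9],[20,20],[28,0],[35,3],[45,9],[46,11],[48,0]]
[[14,9],[20,20],[28,19],[32,0],[35,3],[45,9],[46,11],[48,0]]
[[14,9],[20,20],[28,19],[32,0],[35,20],[42,3],[45,9],[46,11],[48,0]]
[[14,9],[20,20],[28,19],[32,0],[35,20],[42,3],[45,9],[46,11],[49,0]]
[[14,9],[20,20],[28,19],[32,0],[35,20],[42,9],[46,11],[49,0]]
[[14,9],[20,20],[28,19],[32,0],[35,20],[42,9],[46,11],[49,0]]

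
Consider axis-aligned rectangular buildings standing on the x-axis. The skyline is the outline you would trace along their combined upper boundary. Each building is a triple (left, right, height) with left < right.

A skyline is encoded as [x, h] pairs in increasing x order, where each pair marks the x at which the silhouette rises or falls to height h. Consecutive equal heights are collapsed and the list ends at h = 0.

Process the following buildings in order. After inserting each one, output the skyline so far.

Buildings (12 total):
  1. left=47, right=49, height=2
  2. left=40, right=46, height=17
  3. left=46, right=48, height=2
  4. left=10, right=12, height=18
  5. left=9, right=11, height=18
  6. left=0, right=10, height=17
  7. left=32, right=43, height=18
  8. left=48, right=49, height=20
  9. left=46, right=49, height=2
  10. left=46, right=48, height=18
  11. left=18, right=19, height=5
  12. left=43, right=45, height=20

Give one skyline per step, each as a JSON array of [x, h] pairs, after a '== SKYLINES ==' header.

== SKYLINES ==
[[47,2],[49,0]]
[[40,17],[46,0],[47,2],[49,0]]
[[40,17],[46,2],[49,0]]
[[10,18],[12,0],[40,17],[46,2],[49,0]]
[[9,18],[12,0],[40,17],[46,2],[49,0]]
[[0,17],[9,18],[12,0],[40,17],[46,2],[49,0]]
[[0,17],[9,18],[12,0],[32,18],[43,17],[46,2],[49,0]]
[[0,17],[9,18],[12,0],[32,18],[43,17],[46,2],[48,20],[49,0]]
[[0,17],[9,18],[12,0],[32,18],[43,17],[46,2],[48,20],[49,0]]
[[0,17],[9,18],[12,0],[32,18],[43,17],[46,18],[48,20],[49,0]]
[[0,17],[9,18],[12,0],[18,5],[19,0],[32,18],[43,17],[46,18],[48,20],[49,0]]
[[0,17],[9,18],[12,0],[18,5],[19,0],[32,18],[43,20],[45,17],[46,18],[48,20],[49,0]]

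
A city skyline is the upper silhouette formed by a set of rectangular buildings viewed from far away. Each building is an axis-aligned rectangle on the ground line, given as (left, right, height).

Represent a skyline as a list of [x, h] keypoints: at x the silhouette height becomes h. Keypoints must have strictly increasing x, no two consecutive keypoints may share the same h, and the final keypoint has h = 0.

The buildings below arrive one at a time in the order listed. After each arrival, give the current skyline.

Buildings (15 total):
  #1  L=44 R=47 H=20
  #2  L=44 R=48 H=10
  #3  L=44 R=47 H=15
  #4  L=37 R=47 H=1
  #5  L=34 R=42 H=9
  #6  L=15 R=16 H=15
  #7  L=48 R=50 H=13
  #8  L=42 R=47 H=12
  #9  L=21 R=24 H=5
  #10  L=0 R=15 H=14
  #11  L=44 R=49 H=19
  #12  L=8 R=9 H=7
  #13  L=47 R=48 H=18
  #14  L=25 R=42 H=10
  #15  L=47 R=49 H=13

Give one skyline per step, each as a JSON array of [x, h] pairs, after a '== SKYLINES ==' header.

== SKYLINES ==
[[44,20],[47,0]]
[[44,20],[47,10],[48,0]]
[[44,20],[47,10],[48,0]]
[[37,1],[44,20],[47,10],[48,0]]
[[34,9],[42,1],[44,20],[47,10],[48,0]]
[[15,15],[16,0],[34,9],[42,1],[44,20],[47,10],[48,0]]
[[15,15],[16,0],[34,9],[42,1],[44,20],[47,10],[48,13],[50,0]]
[[15,15],[16,0],[34,9],[42,12],[44,20],[47,10],[48,13],[50,0]]
[[15,15],[16,0],[21,5],[24,0],[34,9],[42,12],[44,20],[47,10],[48,13],[50,0]]
[[0,14],[15,15],[16,0],[21,5],[24,0],[34,9],[42,12],[44,20],[47,10],[48,13],[50,0]]
[[0,14],[15,15],[16,0],[21,5],[24,0],[34,9],[42,12],[44,20],[47,19],[49,13],[50,0]]
[[0,14],[15,15],[16,0],[21,5],[24,0],[34,9],[42,12],[44,20],[47,19],[49,13],[50,0]]
[[0,14],[15,15],[16,0],[21,5],[24,0],[34,9],[42,12],[44,20],[47,19],[49,13],[50,0]]
[[0,14],[15,15],[16,0],[21,5],[24,0],[25,10],[42,12],[44,20],[47,19],[49,13],[50,0]]
[[0,14],[15,15],[16,0],[21,5],[24,0],[25,10],[42,12],[44,20],[47,19],[49,13],[50,0]]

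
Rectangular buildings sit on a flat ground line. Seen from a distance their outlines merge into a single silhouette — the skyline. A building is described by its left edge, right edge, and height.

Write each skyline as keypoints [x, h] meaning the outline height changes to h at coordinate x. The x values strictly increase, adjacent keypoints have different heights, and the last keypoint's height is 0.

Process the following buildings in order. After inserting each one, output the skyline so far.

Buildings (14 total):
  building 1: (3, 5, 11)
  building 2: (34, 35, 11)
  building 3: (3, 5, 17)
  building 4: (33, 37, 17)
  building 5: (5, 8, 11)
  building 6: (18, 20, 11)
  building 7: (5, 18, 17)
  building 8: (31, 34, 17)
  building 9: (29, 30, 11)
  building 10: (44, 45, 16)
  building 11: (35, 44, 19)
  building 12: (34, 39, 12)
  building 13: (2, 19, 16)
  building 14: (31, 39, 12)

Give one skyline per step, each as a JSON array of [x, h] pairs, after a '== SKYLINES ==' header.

== SKYLINES ==
[[3,11],[5,0]]
[[3,11],[5,0],[34,11],[35,0]]
[[3,17],[5,0],[34,11],[35,0]]
[[3,17],[5,0],[33,17],[37,0]]
[[3,17],[5,11],[8,0],[33,17],[37,0]]
[[3,17],[5,11],[8,0],[18,11],[20,0],[33,17],[37,0]]
[[3,17],[18,11],[20,0],[33,17],[37,0]]
[[3,17],[18,11],[20,0],[31,17],[37,0]]
[[3,17],[18,11],[20,0],[29,11],[30,0],[31,17],[37,0]]
[[3,17],[18,11],[20,0],[29,11],[30,0],[31,17],[37,0],[44,16],[45,0]]
[[3,17],[18,11],[20,0],[29,11],[30,0],[31,17],[35,19],[44,16],[45,0]]
[[3,17],[18,11],[20,0],[29,11],[30,0],[31,17],[35,19],[44,16],[45,0]]
[[2,16],[3,17],[18,16],[19,11],[20,0],[29,11],[30,0],[31,17],[35,19],[44,16],[45,0]]
[[2,16],[3,17],[18,16],[19,11],[20,0],[29,11],[30,0],[31,17],[35,19],[44,16],[45,0]]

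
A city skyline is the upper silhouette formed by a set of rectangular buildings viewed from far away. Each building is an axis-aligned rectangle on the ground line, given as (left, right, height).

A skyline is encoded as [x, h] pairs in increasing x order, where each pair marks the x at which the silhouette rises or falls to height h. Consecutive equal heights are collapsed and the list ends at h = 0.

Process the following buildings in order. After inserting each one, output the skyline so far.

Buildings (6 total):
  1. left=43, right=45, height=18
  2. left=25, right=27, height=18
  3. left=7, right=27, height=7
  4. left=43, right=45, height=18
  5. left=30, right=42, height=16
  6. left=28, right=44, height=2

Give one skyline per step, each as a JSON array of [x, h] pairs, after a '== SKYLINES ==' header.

== SKYLINES ==
[[43,18],[45,0]]
[[25,18],[27,0],[43,18],[45,0]]
[[7,7],[25,18],[27,0],[43,18],[45,0]]
[[7,7],[25,18],[27,0],[43,18],[45,0]]
[[7,7],[25,18],[27,0],[30,16],[42,0],[43,18],[45,0]]
[[7,7],[25,18],[27,0],[28,2],[30,16],[42,2],[43,18],[45,0]]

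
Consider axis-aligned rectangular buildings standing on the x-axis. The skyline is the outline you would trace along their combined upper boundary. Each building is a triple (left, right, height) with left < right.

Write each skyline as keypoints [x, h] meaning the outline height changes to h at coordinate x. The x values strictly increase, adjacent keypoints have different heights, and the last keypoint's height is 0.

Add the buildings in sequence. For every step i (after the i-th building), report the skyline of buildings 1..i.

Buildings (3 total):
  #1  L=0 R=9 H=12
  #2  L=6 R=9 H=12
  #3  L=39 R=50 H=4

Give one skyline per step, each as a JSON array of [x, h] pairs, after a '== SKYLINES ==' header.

== SKYLINES ==
[[0,12],[9,0]]
[[0,12],[9,0]]
[[0,12],[9,0],[39,4],[50,0]]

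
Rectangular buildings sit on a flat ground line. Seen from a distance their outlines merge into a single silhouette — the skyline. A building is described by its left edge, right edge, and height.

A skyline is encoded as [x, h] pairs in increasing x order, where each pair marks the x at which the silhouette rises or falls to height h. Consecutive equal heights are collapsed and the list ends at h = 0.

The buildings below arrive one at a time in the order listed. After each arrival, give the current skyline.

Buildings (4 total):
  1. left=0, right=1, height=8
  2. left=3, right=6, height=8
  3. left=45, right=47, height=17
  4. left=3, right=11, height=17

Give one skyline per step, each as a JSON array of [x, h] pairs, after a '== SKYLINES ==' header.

== SKYLINES ==
[[0,8],[1,0]]
[[0,8],[1,0],[3,8],[6,0]]
[[0,8],[1,0],[3,8],[6,0],[45,17],[47,0]]
[[0,8],[1,0],[3,17],[11,0],[45,17],[47,0]]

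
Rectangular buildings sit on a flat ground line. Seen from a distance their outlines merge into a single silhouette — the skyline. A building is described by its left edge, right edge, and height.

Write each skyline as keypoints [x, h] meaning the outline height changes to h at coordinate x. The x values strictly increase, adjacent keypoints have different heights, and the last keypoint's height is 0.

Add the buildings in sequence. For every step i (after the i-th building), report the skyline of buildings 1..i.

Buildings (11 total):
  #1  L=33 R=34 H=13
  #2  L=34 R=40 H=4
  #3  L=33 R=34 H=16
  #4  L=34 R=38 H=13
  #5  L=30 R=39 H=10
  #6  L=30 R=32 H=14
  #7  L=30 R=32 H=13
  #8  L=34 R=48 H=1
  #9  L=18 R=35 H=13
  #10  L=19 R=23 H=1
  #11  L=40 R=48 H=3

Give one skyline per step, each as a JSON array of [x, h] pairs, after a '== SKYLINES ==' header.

== SKYLINES ==
[[33,13],[34,0]]
[[33,13],[34,4],[40,0]]
[[33,16],[34,4],[40,0]]
[[33,16],[34,13],[38,4],[40,0]]
[[30,10],[33,16],[34,13],[38,10],[39,4],[40,0]]
[[30,14],[32,10],[33,16],[34,13],[38,10],[39,4],[40,0]]
[[30,14],[32,10],[33,16],[34,13],[38,10],[39,4],[40,0]]
[[30,14],[32,10],[33,16],[34,13],[38,10],[39,4],[40,1],[48,0]]
[[18,13],[30,14],[32,13],[33,16],[34,13],[38,10],[39,4],[40,1],[48,0]]
[[18,13],[30,14],[32,13],[33,16],[34,13],[38,10],[39,4],[40,1],[48,0]]
[[18,13],[30,14],[32,13],[33,16],[34,13],[38,10],[39,4],[40,3],[48,0]]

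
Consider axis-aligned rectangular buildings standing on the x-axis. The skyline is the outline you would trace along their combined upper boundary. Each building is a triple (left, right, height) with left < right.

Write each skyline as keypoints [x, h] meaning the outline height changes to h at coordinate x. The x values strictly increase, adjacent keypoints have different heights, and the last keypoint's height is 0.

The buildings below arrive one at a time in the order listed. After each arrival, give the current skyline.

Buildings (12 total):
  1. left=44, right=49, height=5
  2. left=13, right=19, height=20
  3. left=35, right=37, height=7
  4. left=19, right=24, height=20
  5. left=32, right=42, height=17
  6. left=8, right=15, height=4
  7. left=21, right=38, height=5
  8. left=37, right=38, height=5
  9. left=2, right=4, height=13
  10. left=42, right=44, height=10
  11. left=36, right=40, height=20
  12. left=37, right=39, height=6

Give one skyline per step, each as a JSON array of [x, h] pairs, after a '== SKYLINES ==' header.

== SKYLINES ==
[[44,5],[49,0]]
[[13,20],[19,0],[44,5],[49,0]]
[[13,20],[19,0],[35,7],[37,0],[44,5],[49,0]]
[[13,20],[24,0],[35,7],[37,0],[44,5],[49,0]]
[[13,20],[24,0],[32,17],[42,0],[44,5],[49,0]]
[[8,4],[13,20],[24,0],[32,17],[42,0],[44,5],[49,0]]
[[8,4],[13,20],[24,5],[32,17],[42,0],[44,5],[49,0]]
[[8,4],[13,20],[24,5],[32,17],[42,0],[44,5],[49,0]]
[[2,13],[4,0],[8,4],[13,20],[24,5],[32,17],[42,0],[44,5],[49,0]]
[[2,13],[4,0],[8,4],[13,20],[24,5],[32,17],[42,10],[44,5],[49,0]]
[[2,13],[4,0],[8,4],[13,20],[24,5],[32,17],[36,20],[40,17],[42,10],[44,5],[49,0]]
[[2,13],[4,0],[8,4],[13,20],[24,5],[32,17],[36,20],[40,17],[42,10],[44,5],[49,0]]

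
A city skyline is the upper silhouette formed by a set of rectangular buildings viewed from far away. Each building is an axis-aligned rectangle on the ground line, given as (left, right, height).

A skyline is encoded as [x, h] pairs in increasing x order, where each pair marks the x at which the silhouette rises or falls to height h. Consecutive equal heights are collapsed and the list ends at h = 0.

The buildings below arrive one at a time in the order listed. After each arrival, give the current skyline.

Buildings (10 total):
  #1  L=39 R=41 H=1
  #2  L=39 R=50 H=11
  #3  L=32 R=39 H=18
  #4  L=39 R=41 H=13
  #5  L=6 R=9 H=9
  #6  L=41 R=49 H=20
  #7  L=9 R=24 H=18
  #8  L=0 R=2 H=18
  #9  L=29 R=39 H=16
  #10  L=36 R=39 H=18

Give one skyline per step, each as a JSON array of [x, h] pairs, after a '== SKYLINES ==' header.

== SKYLINES ==
[[39,1],[41,0]]
[[39,11],[50,0]]
[[32,18],[39,11],[50,0]]
[[32,18],[39,13],[41,11],[50,0]]
[[6,9],[9,0],[32,18],[39,13],[41,11],[50,0]]
[[6,9],[9,0],[32,18],[39,13],[41,20],[49,11],[50,0]]
[[6,9],[9,18],[24,0],[32,18],[39,13],[41,20],[49,11],[50,0]]
[[0,18],[2,0],[6,9],[9,18],[24,0],[32,18],[39,13],[41,20],[49,11],[50,0]]
[[0,18],[2,0],[6,9],[9,18],[24,0],[29,16],[32,18],[39,13],[41,20],[49,11],[50,0]]
[[0,18],[2,0],[6,9],[9,18],[24,0],[29,16],[32,18],[39,13],[41,20],[49,11],[50,0]]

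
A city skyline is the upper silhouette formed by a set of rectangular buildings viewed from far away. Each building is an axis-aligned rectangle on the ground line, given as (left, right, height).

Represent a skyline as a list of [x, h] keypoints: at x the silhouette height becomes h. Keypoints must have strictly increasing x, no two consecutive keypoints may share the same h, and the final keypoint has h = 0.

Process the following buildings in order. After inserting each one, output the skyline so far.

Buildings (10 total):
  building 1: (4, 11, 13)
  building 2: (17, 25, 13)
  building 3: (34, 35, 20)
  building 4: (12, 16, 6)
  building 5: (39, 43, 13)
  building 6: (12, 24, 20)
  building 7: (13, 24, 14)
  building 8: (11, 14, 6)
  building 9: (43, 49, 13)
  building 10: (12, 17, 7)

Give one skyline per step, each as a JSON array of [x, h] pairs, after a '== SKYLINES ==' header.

== SKYLINES ==
[[4,13],[11,0]]
[[4,13],[11,0],[17,13],[25,0]]
[[4,13],[11,0],[17,13],[25,0],[34,20],[35,0]]
[[4,13],[11,0],[12,6],[16,0],[17,13],[25,0],[34,20],[35,0]]
[[4,13],[11,0],[12,6],[16,0],[17,13],[25,0],[34,20],[35,0],[39,13],[43,0]]
[[4,13],[11,0],[12,20],[24,13],[25,0],[34,20],[35,0],[39,13],[43,0]]
[[4,13],[11,0],[12,20],[24,13],[25,0],[34,20],[35,0],[39,13],[43,0]]
[[4,13],[11,6],[12,20],[24,13],[25,0],[34,20],[35,0],[39,13],[43,0]]
[[4,13],[11,6],[12,20],[24,13],[25,0],[34,20],[35,0],[39,13],[49,0]]
[[4,13],[11,6],[12,20],[24,13],[25,0],[34,20],[35,0],[39,13],[49,0]]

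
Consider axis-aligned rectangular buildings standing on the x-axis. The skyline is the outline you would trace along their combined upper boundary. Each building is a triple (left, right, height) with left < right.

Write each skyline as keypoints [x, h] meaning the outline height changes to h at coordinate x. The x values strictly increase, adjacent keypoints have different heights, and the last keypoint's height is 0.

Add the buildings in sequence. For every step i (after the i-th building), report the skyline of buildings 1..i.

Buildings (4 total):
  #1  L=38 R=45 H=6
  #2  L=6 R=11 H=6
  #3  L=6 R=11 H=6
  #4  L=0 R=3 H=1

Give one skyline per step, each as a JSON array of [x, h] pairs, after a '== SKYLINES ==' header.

== SKYLINES ==
[[38,6],[45,0]]
[[6,6],[11,0],[38,6],[45,0]]
[[6,6],[11,0],[38,6],[45,0]]
[[0,1],[3,0],[6,6],[11,0],[38,6],[45,0]]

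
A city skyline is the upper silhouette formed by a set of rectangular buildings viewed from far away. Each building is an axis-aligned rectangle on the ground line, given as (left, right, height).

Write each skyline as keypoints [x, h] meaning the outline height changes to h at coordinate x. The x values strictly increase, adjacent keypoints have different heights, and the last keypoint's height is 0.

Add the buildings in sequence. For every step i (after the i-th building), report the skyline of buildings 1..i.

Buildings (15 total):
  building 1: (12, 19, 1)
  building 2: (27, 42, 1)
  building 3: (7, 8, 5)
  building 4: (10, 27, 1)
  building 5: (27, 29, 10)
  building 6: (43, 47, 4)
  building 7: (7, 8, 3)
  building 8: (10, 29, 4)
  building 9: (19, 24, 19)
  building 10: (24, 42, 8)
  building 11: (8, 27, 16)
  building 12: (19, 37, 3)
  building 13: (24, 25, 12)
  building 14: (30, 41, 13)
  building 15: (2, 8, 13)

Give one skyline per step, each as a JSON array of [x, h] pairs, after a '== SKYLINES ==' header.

== SKYLINES ==
[[12,1],[19,0]]
[[12,1],[19,0],[27,1],[42,0]]
[[7,5],[8,0],[12,1],[19,0],[27,1],[42,0]]
[[7,5],[8,0],[10,1],[42,0]]
[[7,5],[8,0],[10,1],[27,10],[29,1],[42,0]]
[[7,5],[8,0],[10,1],[27,10],[29,1],[42,0],[43,4],[47,0]]
[[7,5],[8,0],[10,1],[27,10],[29,1],[42,0],[43,4],[47,0]]
[[7,5],[8,0],[10,4],[27,10],[29,1],[42,0],[43,4],[47,0]]
[[7,5],[8,0],[10,4],[19,19],[24,4],[27,10],[29,1],[42,0],[43,4],[47,0]]
[[7,5],[8,0],[10,4],[19,19],[24,8],[27,10],[29,8],[42,0],[43,4],[47,0]]
[[7,5],[8,16],[19,19],[24,16],[27,10],[29,8],[42,0],[43,4],[47,0]]
[[7,5],[8,16],[19,19],[24,16],[27,10],[29,8],[42,0],[43,4],[47,0]]
[[7,5],[8,16],[19,19],[24,16],[27,10],[29,8],[42,0],[43,4],[47,0]]
[[7,5],[8,16],[19,19],[24,16],[27,10],[29,8],[30,13],[41,8],[42,0],[43,4],[47,0]]
[[2,13],[8,16],[19,19],[24,16],[27,10],[29,8],[30,13],[41,8],[42,0],[43,4],[47,0]]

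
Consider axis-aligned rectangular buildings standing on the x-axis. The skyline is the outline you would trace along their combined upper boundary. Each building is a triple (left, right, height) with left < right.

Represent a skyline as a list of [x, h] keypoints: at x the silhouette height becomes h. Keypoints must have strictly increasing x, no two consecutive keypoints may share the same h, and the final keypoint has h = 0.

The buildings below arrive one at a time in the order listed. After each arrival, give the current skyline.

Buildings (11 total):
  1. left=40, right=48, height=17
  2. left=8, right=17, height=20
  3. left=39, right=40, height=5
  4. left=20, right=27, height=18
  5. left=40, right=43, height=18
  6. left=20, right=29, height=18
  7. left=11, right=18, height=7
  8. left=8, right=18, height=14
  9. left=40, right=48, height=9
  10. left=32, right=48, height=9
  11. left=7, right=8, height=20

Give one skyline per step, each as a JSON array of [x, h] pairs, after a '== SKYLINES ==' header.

== SKYLINES ==
[[40,17],[48,0]]
[[8,20],[17,0],[40,17],[48,0]]
[[8,20],[17,0],[39,5],[40,17],[48,0]]
[[8,20],[17,0],[20,18],[27,0],[39,5],[40,17],[48,0]]
[[8,20],[17,0],[20,18],[27,0],[39,5],[40,18],[43,17],[48,0]]
[[8,20],[17,0],[20,18],[29,0],[39,5],[40,18],[43,17],[48,0]]
[[8,20],[17,7],[18,0],[20,18],[29,0],[39,5],[40,18],[43,17],[48,0]]
[[8,20],[17,14],[18,0],[20,18],[29,0],[39,5],[40,18],[43,17],[48,0]]
[[8,20],[17,14],[18,0],[20,18],[29,0],[39,5],[40,18],[43,17],[48,0]]
[[8,20],[17,14],[18,0],[20,18],[29,0],[32,9],[40,18],[43,17],[48,0]]
[[7,20],[17,14],[18,0],[20,18],[29,0],[32,9],[40,18],[43,17],[48,0]]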